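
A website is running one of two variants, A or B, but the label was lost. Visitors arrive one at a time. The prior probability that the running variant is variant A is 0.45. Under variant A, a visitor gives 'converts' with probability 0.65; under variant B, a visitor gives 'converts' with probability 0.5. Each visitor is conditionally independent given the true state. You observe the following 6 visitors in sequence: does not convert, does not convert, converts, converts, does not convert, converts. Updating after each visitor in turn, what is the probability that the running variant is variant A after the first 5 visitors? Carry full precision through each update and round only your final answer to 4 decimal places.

0.3217

After 'does not convert': P(A) = 0.35·0.4500 / (0.35·0.4500 + 0.5·0.5500) ≈ 0.3642
After 'does not convert': P(A) = 0.35·0.3642 / (0.35·0.3642 + 0.5·0.6358) ≈ 0.2862
After 'converts': P(A) = 0.65·0.2862 / (0.65·0.2862 + 0.5·0.7138) ≈ 0.3426
After 'converts': P(A) = 0.65·0.3426 / (0.65·0.3426 + 0.5·0.6574) ≈ 0.4039
After 'does not convert': P(A) = 0.35·0.4039 / (0.35·0.4039 + 0.5·0.5961) ≈ 0.3217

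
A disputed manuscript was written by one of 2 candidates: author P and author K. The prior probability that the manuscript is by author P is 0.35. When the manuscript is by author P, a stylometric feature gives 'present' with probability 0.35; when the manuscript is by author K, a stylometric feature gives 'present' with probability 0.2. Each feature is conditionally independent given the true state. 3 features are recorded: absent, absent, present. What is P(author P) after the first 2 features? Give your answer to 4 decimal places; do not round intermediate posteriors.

0.2622

After 'absent': P(author P) = 0.65·0.3500 / (0.65·0.3500 + 0.8·0.6500) ≈ 0.3043
After 'absent': P(author P) = 0.65·0.3043 / (0.65·0.3043 + 0.8·0.6957) ≈ 0.2622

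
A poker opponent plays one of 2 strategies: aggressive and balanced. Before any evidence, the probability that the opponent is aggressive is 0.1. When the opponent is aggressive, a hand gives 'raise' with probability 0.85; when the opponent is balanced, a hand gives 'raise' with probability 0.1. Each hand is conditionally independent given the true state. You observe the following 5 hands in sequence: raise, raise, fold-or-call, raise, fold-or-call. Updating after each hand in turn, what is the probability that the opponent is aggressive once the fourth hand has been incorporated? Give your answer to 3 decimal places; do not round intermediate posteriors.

After 'raise': P(aggressive) = 0.85·0.1000 / (0.85·0.1000 + 0.1·0.9000) ≈ 0.4857
After 'raise': P(aggressive) = 0.85·0.4857 / (0.85·0.4857 + 0.1·0.5143) ≈ 0.8892
After 'fold-or-call': P(aggressive) = 0.15·0.8892 / (0.15·0.8892 + 0.9·0.1108) ≈ 0.5723
After 'raise': P(aggressive) = 0.85·0.5723 / (0.85·0.5723 + 0.1·0.4277) ≈ 0.9192

0.919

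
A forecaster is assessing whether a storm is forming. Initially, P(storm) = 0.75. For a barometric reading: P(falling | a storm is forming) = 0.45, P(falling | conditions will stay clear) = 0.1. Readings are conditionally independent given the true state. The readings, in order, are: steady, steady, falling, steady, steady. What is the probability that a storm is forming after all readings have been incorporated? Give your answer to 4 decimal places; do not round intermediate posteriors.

After 'steady': P(storm) = 0.55·0.7500 / (0.55·0.7500 + 0.9·0.2500) ≈ 0.6471
After 'steady': P(storm) = 0.55·0.6471 / (0.55·0.6471 + 0.9·0.3529) ≈ 0.5284
After 'falling': P(storm) = 0.45·0.5284 / (0.45·0.5284 + 0.1·0.4716) ≈ 0.8345
After 'steady': P(storm) = 0.55·0.8345 / (0.55·0.8345 + 0.9·0.1655) ≈ 0.7550
After 'steady': P(storm) = 0.55·0.7550 / (0.55·0.7550 + 0.9·0.2450) ≈ 0.6531

0.6531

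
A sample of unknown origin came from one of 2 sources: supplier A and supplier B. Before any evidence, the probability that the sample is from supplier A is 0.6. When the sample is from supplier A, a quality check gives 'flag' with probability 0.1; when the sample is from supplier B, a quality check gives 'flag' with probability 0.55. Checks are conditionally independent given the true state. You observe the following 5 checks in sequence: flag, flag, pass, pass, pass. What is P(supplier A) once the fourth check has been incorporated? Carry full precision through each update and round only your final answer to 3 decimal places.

0.166

Apply Bayes' rule sequentially, carrying P(supplier A) forward.
After 'flag': P(supplier A) = 0.1·0.6000 / (0.1·0.6000 + 0.55·0.4000) ≈ 0.2143
After 'flag': P(supplier A) = 0.1·0.2143 / (0.1·0.2143 + 0.55·0.7857) ≈ 0.0472
After 'pass': P(supplier A) = 0.9·0.0472 / (0.9·0.0472 + 0.45·0.9528) ≈ 0.0902
After 'pass': P(supplier A) = 0.9·0.0902 / (0.9·0.0902 + 0.45·0.9098) ≈ 0.1655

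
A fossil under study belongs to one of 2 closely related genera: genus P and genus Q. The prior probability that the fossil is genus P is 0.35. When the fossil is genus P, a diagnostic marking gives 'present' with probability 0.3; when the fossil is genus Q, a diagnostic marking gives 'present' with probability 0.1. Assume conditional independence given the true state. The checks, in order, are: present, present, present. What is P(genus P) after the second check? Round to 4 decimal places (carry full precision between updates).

0.8289

After 'present': P(genus P) = 0.3·0.3500 / (0.3·0.3500 + 0.1·0.6500) ≈ 0.6176
After 'present': P(genus P) = 0.3·0.6176 / (0.3·0.6176 + 0.1·0.3824) ≈ 0.8289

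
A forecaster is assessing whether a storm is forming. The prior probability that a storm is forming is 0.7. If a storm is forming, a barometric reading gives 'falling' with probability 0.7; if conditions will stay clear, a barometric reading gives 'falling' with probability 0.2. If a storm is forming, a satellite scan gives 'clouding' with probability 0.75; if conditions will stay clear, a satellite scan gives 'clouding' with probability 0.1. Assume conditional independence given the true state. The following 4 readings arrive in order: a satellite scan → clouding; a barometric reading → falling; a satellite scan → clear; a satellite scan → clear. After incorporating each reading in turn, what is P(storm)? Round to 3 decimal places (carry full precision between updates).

0.825

After a satellite scan='clouding': P(storm) = 0.75·0.7000 / (0.75·0.7000 + 0.1·0.3000) ≈ 0.9459
After a barometric reading='falling': P(storm) = 0.7·0.9459 / (0.7·0.9459 + 0.2·0.0541) ≈ 0.9839
After a satellite scan='clear': P(storm) = 0.25·0.9839 / (0.25·0.9839 + 0.9·0.0161) ≈ 0.9445
After a satellite scan='clear': P(storm) = 0.25·0.9445 / (0.25·0.9445 + 0.9·0.0555) ≈ 0.8254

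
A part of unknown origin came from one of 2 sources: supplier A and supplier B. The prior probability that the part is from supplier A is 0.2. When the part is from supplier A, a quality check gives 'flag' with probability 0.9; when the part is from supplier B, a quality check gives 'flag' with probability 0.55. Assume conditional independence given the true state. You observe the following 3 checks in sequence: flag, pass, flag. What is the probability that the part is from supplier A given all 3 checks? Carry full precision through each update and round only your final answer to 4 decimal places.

Apply Bayes' rule sequentially, carrying P(supplier A) forward.
After 'flag': P(supplier A) = 0.9·0.2000 / (0.9·0.2000 + 0.55·0.8000) ≈ 0.2903
After 'pass': P(supplier A) = 0.1·0.2903 / (0.1·0.2903 + 0.45·0.7097) ≈ 0.0833
After 'flag': P(supplier A) = 0.9·0.0833 / (0.9·0.0833 + 0.55·0.9167) ≈ 0.1295

0.1295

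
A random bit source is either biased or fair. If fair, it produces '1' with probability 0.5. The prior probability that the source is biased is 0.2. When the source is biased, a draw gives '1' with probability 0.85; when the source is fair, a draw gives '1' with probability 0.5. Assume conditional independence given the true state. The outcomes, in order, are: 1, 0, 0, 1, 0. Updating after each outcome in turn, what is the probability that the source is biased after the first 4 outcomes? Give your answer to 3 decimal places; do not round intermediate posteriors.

After '1': P(biased) = 0.85·0.2000 / (0.85·0.2000 + 0.5·0.8000) ≈ 0.2982
After '0': P(biased) = 0.15·0.2982 / (0.15·0.2982 + 0.5·0.7018) ≈ 0.1131
After '0': P(biased) = 0.15·0.1131 / (0.15·0.1131 + 0.5·0.8869) ≈ 0.0368
After '1': P(biased) = 0.85·0.0368 / (0.85·0.0368 + 0.5·0.9632) ≈ 0.0611

0.061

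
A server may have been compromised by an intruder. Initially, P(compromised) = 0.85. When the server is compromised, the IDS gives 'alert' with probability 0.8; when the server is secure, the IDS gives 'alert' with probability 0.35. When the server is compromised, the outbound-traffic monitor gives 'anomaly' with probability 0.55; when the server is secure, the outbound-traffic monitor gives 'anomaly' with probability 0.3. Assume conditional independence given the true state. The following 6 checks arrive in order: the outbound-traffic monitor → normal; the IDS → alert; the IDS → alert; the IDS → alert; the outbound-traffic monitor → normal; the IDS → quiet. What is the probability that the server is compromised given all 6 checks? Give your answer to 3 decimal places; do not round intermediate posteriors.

After the outbound-traffic monitor='normal': P(compromised) = 0.45·0.8500 / (0.45·0.8500 + 0.7·0.1500) ≈ 0.7846
After the IDS='alert': P(compromised) = 0.8·0.7846 / (0.8·0.7846 + 0.35·0.2154) ≈ 0.8928
After the IDS='alert': P(compromised) = 0.8·0.8928 / (0.8·0.8928 + 0.35·0.1072) ≈ 0.9501
After the IDS='alert': P(compromised) = 0.8·0.9501 / (0.8·0.9501 + 0.35·0.0499) ≈ 0.9775
After the outbound-traffic monitor='normal': P(compromised) = 0.45·0.9775 / (0.45·0.9775 + 0.7·0.0225) ≈ 0.9655
After the IDS='quiet': P(compromised) = 0.2·0.9655 / (0.2·0.9655 + 0.65·0.0345) ≈ 0.8959

0.896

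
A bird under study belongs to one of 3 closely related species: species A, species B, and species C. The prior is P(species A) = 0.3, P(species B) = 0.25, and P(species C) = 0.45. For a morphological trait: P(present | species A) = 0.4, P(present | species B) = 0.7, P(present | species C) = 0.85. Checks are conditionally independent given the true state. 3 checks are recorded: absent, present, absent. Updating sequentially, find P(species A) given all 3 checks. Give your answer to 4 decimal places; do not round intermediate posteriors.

After 'absent': normaliser = 0.6·0.3000 + 0.3·0.2500 + 0.15·0.4500; P(species A) ≈ 0.5581, P(species B) ≈ 0.2326, P(species C) ≈ 0.2093
After 'present': normaliser = 0.4·0.5581 + 0.7·0.2326 + 0.85·0.2093; P(species A) ≈ 0.3959, P(species B) ≈ 0.2887, P(species C) ≈ 0.3155
After 'absent': normaliser = 0.6·0.3959 + 0.3·0.2887 + 0.15·0.3155; P(species A) ≈ 0.6395, P(species B) ≈ 0.2331, P(species C) ≈ 0.1274

0.6395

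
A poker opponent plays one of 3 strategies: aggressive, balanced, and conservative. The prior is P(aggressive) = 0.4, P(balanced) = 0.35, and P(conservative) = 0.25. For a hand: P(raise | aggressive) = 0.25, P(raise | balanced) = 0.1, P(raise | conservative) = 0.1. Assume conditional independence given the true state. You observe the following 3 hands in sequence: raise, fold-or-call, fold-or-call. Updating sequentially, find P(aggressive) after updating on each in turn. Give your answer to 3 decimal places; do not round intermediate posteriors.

After 'raise': normaliser = 0.25·0.4000 + 0.1·0.3500 + 0.1·0.2500; P(aggressive) ≈ 0.6250, P(balanced) ≈ 0.2188, P(conservative) ≈ 0.1562
After 'fold-or-call': normaliser = 0.75·0.6250 + 0.9·0.2188 + 0.9·0.1562; P(aggressive) ≈ 0.5814, P(balanced) ≈ 0.2442, P(conservative) ≈ 0.1744
After 'fold-or-call': normaliser = 0.75·0.5814 + 0.9·0.2442 + 0.9·0.1744; P(aggressive) ≈ 0.5365, P(balanced) ≈ 0.2704, P(conservative) ≈ 0.1931

0.536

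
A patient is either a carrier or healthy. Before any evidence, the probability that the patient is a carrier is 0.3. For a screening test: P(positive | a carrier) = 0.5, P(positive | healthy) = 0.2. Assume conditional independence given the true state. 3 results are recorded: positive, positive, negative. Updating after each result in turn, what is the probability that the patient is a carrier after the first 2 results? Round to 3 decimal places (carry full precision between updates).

0.728

After 'positive': P(carrier) = 0.5·0.3000 / (0.5·0.3000 + 0.2·0.7000) ≈ 0.5172
After 'positive': P(carrier) = 0.5·0.5172 / (0.5·0.5172 + 0.2·0.4828) ≈ 0.7282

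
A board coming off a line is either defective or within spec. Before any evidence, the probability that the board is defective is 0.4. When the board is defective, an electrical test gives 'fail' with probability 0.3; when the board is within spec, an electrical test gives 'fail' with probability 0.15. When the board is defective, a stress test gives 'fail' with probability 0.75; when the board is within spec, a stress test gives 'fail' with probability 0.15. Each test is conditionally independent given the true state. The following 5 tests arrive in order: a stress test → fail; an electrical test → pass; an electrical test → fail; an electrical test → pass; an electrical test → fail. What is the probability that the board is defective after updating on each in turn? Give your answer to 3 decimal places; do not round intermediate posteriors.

After a stress test='fail': P(defective) = 0.75·0.4000 / (0.75·0.4000 + 0.15·0.6000) ≈ 0.7692
After an electrical test='pass': P(defective) = 0.7·0.7692 / (0.7·0.7692 + 0.85·0.2308) ≈ 0.7330
After an electrical test='fail': P(defective) = 0.3·0.7330 / (0.3·0.7330 + 0.15·0.2670) ≈ 0.8459
After an electrical test='pass': P(defective) = 0.7·0.8459 / (0.7·0.8459 + 0.85·0.1541) ≈ 0.8189
After an electrical test='fail': P(defective) = 0.3·0.8189 / (0.3·0.8189 + 0.15·0.1811) ≈ 0.9004

0.900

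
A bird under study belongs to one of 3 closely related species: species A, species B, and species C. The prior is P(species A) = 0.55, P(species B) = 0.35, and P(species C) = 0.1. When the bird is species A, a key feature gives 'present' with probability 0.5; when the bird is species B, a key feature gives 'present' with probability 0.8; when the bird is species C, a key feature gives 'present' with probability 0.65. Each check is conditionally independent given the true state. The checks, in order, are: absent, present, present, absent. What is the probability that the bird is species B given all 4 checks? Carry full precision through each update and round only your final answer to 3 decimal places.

After 'absent': normaliser = 0.5·0.5500 + 0.2·0.3500 + 0.35·0.1000; P(species A) ≈ 0.7237, P(species B) ≈ 0.1842, P(species C) ≈ 0.0921
After 'present': normaliser = 0.5·0.7237 + 0.8·0.1842 + 0.65·0.0921; P(species A) ≈ 0.6358, P(species B) ≈ 0.2590, P(species C) ≈ 0.1052
After 'present': normaliser = 0.5·0.6358 + 0.8·0.2590 + 0.65·0.1052; P(species A) ≈ 0.5357, P(species B) ≈ 0.3491, P(species C) ≈ 0.1152
After 'absent': normaliser = 0.5·0.5357 + 0.2·0.3491 + 0.35·0.1152; P(species A) ≈ 0.7086, P(species B) ≈ 0.1847, P(species C) ≈ 0.1067

0.185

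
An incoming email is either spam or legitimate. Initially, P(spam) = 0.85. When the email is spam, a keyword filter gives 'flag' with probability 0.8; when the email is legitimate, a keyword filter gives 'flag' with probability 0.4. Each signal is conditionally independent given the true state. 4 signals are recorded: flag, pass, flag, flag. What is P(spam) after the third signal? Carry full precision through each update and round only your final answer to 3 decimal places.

After 'flag': P(spam) = 0.8·0.8500 / (0.8·0.8500 + 0.4·0.1500) ≈ 0.9189
After 'pass': P(spam) = 0.2·0.9189 / (0.2·0.9189 + 0.6·0.0811) ≈ 0.7907
After 'flag': P(spam) = 0.8·0.7907 / (0.8·0.7907 + 0.4·0.2093) ≈ 0.8831

0.883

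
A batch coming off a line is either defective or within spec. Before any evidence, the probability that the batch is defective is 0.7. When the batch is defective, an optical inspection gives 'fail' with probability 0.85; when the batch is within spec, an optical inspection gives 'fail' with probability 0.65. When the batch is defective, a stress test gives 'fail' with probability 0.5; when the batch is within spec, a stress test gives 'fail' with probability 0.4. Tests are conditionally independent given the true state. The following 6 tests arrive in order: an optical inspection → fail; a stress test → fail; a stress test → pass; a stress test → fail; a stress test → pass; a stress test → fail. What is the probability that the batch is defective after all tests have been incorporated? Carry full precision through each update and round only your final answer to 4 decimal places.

Apply Bayes' rule sequentially, carrying P(defective) forward.
After an optical inspection='fail': P(defective) = 0.85·0.7000 / (0.85·0.7000 + 0.65·0.3000) ≈ 0.7532
After a stress test='fail': P(defective) = 0.5·0.7532 / (0.5·0.7532 + 0.4·0.2468) ≈ 0.7923
After a stress test='pass': P(defective) = 0.5·0.7923 / (0.5·0.7923 + 0.6·0.2077) ≈ 0.7607
After a stress test='fail': P(defective) = 0.5·0.7607 / (0.5·0.7607 + 0.4·0.2393) ≈ 0.7989
After a stress test='pass': P(defective) = 0.5·0.7989 / (0.5·0.7989 + 0.6·0.2011) ≈ 0.7680
After a stress test='fail': P(defective) = 0.5·0.7680 / (0.5·0.7680 + 0.4·0.2320) ≈ 0.8054

0.8054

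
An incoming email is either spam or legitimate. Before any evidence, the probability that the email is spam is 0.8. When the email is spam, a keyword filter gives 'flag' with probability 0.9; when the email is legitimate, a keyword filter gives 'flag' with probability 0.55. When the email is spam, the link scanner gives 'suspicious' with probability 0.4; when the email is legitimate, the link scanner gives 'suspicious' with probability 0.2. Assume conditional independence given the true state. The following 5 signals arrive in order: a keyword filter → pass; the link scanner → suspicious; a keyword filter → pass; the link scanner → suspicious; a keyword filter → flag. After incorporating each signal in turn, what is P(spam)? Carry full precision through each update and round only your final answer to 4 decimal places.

Each posterior becomes the prior for the next update.
After a keyword filter='pass': P(spam) = 0.1·0.8000 / (0.1·0.8000 + 0.45·0.2000) ≈ 0.4706
After the link scanner='suspicious': P(spam) = 0.4·0.4706 / (0.4·0.4706 + 0.2·0.5294) ≈ 0.6400
After a keyword filter='pass': P(spam) = 0.1·0.6400 / (0.1·0.6400 + 0.45·0.3600) ≈ 0.2832
After the link scanner='suspicious': P(spam) = 0.4·0.2832 / (0.4·0.2832 + 0.2·0.7168) ≈ 0.4414
After a keyword filter='flag': P(spam) = 0.9·0.4414 / (0.9·0.4414 + 0.55·0.5586) ≈ 0.5639

0.5639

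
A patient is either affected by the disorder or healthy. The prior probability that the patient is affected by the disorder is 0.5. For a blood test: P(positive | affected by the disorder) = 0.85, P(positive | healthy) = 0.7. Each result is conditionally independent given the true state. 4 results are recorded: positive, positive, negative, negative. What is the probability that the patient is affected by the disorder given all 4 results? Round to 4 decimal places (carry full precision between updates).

After 'positive': P(affected) = 0.85·0.5000 / (0.85·0.5000 + 0.7·0.5000) ≈ 0.5484
After 'positive': P(affected) = 0.85·0.5484 / (0.85·0.5484 + 0.7·0.4516) ≈ 0.5959
After 'negative': P(affected) = 0.15·0.5959 / (0.15·0.5959 + 0.3·0.4041) ≈ 0.4244
After 'negative': P(affected) = 0.15·0.4244 / (0.15·0.4244 + 0.3·0.5756) ≈ 0.2693

0.2693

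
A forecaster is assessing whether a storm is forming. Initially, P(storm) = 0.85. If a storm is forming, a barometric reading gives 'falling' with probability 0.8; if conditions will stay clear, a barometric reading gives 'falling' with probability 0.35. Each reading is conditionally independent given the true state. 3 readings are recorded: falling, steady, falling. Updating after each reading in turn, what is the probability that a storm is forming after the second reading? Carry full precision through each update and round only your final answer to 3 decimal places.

After 'falling': P(storm) = 0.8·0.8500 / (0.8·0.8500 + 0.35·0.1500) ≈ 0.9283
After 'steady': P(storm) = 0.2·0.9283 / (0.2·0.9283 + 0.65·0.0717) ≈ 0.7994

0.799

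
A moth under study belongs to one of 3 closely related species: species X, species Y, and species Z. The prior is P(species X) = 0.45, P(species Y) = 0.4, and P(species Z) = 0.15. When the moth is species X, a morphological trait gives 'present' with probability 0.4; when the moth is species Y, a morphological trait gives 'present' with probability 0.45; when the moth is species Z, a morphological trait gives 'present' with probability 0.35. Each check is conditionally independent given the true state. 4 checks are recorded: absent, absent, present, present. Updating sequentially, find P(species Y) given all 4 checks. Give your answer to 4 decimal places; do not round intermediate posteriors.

0.4211

Each posterior becomes the prior for the next update.
After 'absent': normaliser = 0.6·0.4500 + 0.55·0.4000 + 0.65·0.1500; P(species X) ≈ 0.4596, P(species Y) ≈ 0.3745, P(species Z) ≈ 0.1660
After 'absent': normaliser = 0.6·0.4596 + 0.55·0.3745 + 0.65·0.1660; P(species X) ≈ 0.4677, P(species Y) ≈ 0.3493, P(species Z) ≈ 0.1830
After 'present': normaliser = 0.4·0.4677 + 0.45·0.3493 + 0.35·0.1830; P(species X) ≈ 0.4582, P(species Y) ≈ 0.3850, P(species Z) ≈ 0.1568
After 'present': normaliser = 0.4·0.4582 + 0.45·0.3850 + 0.35·0.1568; P(species X) ≈ 0.4455, P(species Y) ≈ 0.4211, P(species Z) ≈ 0.1334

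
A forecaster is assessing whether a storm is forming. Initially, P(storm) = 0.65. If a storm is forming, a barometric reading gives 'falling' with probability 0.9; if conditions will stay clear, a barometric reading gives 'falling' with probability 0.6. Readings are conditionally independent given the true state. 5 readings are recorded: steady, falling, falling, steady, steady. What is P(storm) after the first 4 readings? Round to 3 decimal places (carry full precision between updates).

0.207

After 'steady': P(storm) = 0.1·0.6500 / (0.1·0.6500 + 0.4·0.3500) ≈ 0.3171
After 'falling': P(storm) = 0.9·0.3171 / (0.9·0.3171 + 0.6·0.6829) ≈ 0.4105
After 'falling': P(storm) = 0.9·0.4105 / (0.9·0.4105 + 0.6·0.5895) ≈ 0.5109
After 'steady': P(storm) = 0.1·0.5109 / (0.1·0.5109 + 0.4·0.4891) ≈ 0.2071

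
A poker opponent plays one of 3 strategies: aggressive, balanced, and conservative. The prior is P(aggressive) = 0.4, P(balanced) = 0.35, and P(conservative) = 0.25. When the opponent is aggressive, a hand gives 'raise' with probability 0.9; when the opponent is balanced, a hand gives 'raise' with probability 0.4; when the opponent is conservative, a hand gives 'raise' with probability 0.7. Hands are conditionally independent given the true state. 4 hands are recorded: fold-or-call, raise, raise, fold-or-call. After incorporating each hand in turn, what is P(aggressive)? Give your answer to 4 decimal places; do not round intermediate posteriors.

0.0941

After 'fold-or-call': normaliser = 0.1·0.4000 + 0.6·0.3500 + 0.3·0.2500; P(aggressive) ≈ 0.1231, P(balanced) ≈ 0.6462, P(conservative) ≈ 0.2308
After 'raise': normaliser = 0.9·0.1231 + 0.4·0.6462 + 0.7·0.2308; P(aggressive) ≈ 0.2087, P(balanced) ≈ 0.4870, P(conservative) ≈ 0.3043
After 'raise': normaliser = 0.9·0.2087 + 0.4·0.4870 + 0.7·0.3043; P(aggressive) ≈ 0.3153, P(balanced) ≈ 0.3270, P(conservative) ≈ 0.3577
After 'fold-or-call': normaliser = 0.1·0.3153 + 0.6·0.3270 + 0.3·0.3577; P(aggressive) ≈ 0.0941, P(balanced) ≈ 0.5856, P(conservative) ≈ 0.3203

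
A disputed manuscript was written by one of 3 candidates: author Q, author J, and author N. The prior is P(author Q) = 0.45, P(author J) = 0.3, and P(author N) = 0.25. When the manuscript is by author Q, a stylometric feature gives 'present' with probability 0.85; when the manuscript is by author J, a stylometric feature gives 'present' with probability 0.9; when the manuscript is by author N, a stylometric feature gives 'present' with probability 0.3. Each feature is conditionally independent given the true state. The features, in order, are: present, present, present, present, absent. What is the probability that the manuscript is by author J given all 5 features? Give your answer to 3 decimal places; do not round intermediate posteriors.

0.349

After 'present': normaliser = 0.85·0.4500 + 0.9·0.3000 + 0.3·0.2500; P(author Q) ≈ 0.5258, P(author J) ≈ 0.3711, P(author N) ≈ 0.1031
After 'present': normaliser = 0.85·0.5258 + 0.9·0.3711 + 0.3·0.1031; P(author Q) ≈ 0.5505, P(author J) ≈ 0.4114, P(author N) ≈ 0.0381
After 'present': normaliser = 0.85·0.5505 + 0.9·0.4114 + 0.3·0.0381; P(author Q) ≈ 0.5507, P(author J) ≈ 0.4358, P(author N) ≈ 0.0135
After 'present': normaliser = 0.85·0.5507 + 0.9·0.4358 + 0.3·0.0135; P(author Q) ≈ 0.5416, P(author J) ≈ 0.4538, P(author N) ≈ 0.0047
After 'absent': normaliser = 0.15·0.5416 + 0.1·0.4538 + 0.7·0.0047; P(author Q) ≈ 0.6255, P(author J) ≈ 0.3494, P(author N) ≈ 0.0252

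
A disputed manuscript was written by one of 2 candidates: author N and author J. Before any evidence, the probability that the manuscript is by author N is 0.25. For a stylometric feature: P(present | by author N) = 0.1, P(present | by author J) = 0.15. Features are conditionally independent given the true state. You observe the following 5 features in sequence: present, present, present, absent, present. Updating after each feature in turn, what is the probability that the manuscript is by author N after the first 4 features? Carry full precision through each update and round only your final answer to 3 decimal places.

0.095

After 'present': P(author N) = 0.1·0.2500 / (0.1·0.2500 + 0.15·0.7500) ≈ 0.1818
After 'present': P(author N) = 0.1·0.1818 / (0.1·0.1818 + 0.15·0.8182) ≈ 0.1290
After 'present': P(author N) = 0.1·0.1290 / (0.1·0.1290 + 0.15·0.8710) ≈ 0.0899
After 'absent': P(author N) = 0.9·0.0899 / (0.9·0.0899 + 0.85·0.9101) ≈ 0.0947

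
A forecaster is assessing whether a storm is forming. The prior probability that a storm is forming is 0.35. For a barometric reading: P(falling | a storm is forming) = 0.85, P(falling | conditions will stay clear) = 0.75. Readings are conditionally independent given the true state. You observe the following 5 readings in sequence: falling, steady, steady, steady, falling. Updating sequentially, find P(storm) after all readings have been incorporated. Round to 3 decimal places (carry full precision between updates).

0.130

After 'falling': P(storm) = 0.85·0.3500 / (0.85·0.3500 + 0.75·0.6500) ≈ 0.3790
After 'steady': P(storm) = 0.15·0.3790 / (0.15·0.3790 + 0.25·0.6210) ≈ 0.2680
After 'steady': P(storm) = 0.15·0.2680 / (0.15·0.2680 + 0.25·0.7320) ≈ 0.1801
After 'steady': P(storm) = 0.15·0.1801 / (0.15·0.1801 + 0.25·0.8199) ≈ 0.1165
After 'falling': P(storm) = 0.85·0.1165 / (0.85·0.1165 + 0.75·0.8835) ≈ 0.1300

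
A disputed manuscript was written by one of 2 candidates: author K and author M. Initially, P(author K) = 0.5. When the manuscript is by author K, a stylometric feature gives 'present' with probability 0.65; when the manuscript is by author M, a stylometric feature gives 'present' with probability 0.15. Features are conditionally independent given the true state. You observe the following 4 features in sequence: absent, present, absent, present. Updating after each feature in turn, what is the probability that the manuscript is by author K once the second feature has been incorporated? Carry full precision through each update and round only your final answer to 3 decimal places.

After 'absent': P(author K) = 0.35·0.5000 / (0.35·0.5000 + 0.85·0.5000) ≈ 0.2917
After 'present': P(author K) = 0.65·0.2917 / (0.65·0.2917 + 0.15·0.7083) ≈ 0.6408

0.641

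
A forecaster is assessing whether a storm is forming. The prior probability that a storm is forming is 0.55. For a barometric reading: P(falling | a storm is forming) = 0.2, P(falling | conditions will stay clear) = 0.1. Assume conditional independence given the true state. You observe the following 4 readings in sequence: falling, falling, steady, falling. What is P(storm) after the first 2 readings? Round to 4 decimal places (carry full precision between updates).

After 'falling': P(storm) = 0.2·0.5500 / (0.2·0.5500 + 0.1·0.4500) ≈ 0.7097
After 'falling': P(storm) = 0.2·0.7097 / (0.2·0.7097 + 0.1·0.2903) ≈ 0.8302

0.8302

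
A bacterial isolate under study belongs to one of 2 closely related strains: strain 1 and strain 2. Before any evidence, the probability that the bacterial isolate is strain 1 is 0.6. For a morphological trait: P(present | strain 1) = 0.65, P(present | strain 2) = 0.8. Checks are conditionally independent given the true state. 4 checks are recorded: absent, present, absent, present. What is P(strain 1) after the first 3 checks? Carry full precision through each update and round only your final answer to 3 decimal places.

0.789

After 'absent': P(strain 1) = 0.35·0.6000 / (0.35·0.6000 + 0.2·0.4000) ≈ 0.7241
After 'present': P(strain 1) = 0.65·0.7241 / (0.65·0.7241 + 0.8·0.2759) ≈ 0.6808
After 'absent': P(strain 1) = 0.35·0.6808 / (0.35·0.6808 + 0.2·0.3192) ≈ 0.7887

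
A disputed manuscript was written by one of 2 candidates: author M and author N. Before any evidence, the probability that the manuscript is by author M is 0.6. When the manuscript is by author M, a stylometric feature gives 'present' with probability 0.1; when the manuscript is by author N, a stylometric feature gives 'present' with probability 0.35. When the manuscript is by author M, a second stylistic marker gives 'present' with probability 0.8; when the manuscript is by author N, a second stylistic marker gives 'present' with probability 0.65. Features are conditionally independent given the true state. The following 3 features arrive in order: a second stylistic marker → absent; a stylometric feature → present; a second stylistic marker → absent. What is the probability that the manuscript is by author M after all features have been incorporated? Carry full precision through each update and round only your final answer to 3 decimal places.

0.123

After a second stylistic marker='absent': P(author M) = 0.2·0.6000 / (0.2·0.6000 + 0.35·0.4000) ≈ 0.4615
After a stylometric feature='present': P(author M) = 0.1·0.4615 / (0.1·0.4615 + 0.35·0.5385) ≈ 0.1967
After a second stylistic marker='absent': P(author M) = 0.2·0.1967 / (0.2·0.1967 + 0.35·0.8033) ≈ 0.1228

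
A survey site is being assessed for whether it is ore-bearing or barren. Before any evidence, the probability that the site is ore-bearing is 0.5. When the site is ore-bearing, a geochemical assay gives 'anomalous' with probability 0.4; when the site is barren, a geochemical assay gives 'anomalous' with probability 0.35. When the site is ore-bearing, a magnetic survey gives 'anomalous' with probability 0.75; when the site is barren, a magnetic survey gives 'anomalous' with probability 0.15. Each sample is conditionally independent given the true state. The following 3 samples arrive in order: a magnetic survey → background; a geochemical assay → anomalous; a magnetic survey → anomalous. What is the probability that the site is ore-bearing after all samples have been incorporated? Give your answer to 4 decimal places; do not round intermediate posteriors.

0.6270

After a magnetic survey='background': P(ore) = 0.25·0.5000 / (0.25·0.5000 + 0.85·0.5000) ≈ 0.2273
After a geochemical assay='anomalous': P(ore) = 0.4·0.2273 / (0.4·0.2273 + 0.35·0.7727) ≈ 0.2516
After a magnetic survey='anomalous': P(ore) = 0.75·0.2516 / (0.75·0.2516 + 0.15·0.7484) ≈ 0.6270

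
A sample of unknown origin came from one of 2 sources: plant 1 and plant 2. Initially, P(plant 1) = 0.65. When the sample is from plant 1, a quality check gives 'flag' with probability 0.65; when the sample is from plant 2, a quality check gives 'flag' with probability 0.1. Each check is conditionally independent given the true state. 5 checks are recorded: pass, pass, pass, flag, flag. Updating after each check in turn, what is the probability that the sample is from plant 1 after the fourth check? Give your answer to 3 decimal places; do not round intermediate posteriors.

0.415

After 'pass': P(plant 1) = 0.35·0.6500 / (0.35·0.6500 + 0.9·0.3500) ≈ 0.4194
After 'pass': P(plant 1) = 0.35·0.4194 / (0.35·0.4194 + 0.9·0.5806) ≈ 0.2193
After 'pass': P(plant 1) = 0.35·0.2193 / (0.35·0.2193 + 0.9·0.7807) ≈ 0.0985
After 'flag': P(plant 1) = 0.65·0.0985 / (0.65·0.0985 + 0.1·0.9015) ≈ 0.4152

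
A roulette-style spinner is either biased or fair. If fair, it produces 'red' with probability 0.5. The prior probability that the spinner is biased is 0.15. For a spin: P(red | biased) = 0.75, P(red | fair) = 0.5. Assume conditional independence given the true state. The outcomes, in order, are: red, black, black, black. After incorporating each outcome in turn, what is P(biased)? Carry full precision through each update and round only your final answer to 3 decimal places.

0.032

Each posterior becomes the prior for the next update.
After 'red': P(biased) = 0.75·0.1500 / (0.75·0.1500 + 0.5·0.8500) ≈ 0.2093
After 'black': P(biased) = 0.25·0.2093 / (0.25·0.2093 + 0.5·0.7907) ≈ 0.1169
After 'black': P(biased) = 0.25·0.1169 / (0.25·0.1169 + 0.5·0.8831) ≈ 0.0621
After 'black': P(biased) = 0.25·0.0621 / (0.25·0.0621 + 0.5·0.9379) ≈ 0.0320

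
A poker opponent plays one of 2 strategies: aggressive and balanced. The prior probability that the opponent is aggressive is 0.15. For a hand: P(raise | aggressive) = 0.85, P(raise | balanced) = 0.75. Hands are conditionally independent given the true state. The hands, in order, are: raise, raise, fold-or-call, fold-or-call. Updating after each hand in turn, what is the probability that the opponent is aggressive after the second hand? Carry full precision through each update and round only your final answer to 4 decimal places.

0.1848

After 'raise': P(aggressive) = 0.85·0.1500 / (0.85·0.1500 + 0.75·0.8500) ≈ 0.1667
After 'raise': P(aggressive) = 0.85·0.1667 / (0.85·0.1667 + 0.75·0.8333) ≈ 0.1848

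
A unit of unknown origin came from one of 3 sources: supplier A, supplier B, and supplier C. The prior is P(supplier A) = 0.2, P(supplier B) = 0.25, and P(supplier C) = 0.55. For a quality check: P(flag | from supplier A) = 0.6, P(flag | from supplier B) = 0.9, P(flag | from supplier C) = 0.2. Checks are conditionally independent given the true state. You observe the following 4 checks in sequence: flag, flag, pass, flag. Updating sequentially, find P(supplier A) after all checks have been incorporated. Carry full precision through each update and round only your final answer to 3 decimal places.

After 'flag': normaliser = 0.6·0.2000 + 0.9·0.2500 + 0.2·0.5500; P(supplier A) ≈ 0.2637, P(supplier B) ≈ 0.4945, P(supplier C) ≈ 0.2418
After 'flag': normaliser = 0.6·0.2637 + 0.9·0.4945 + 0.2·0.2418; P(supplier A) ≈ 0.2428, P(supplier B) ≈ 0.6830, P(supplier C) ≈ 0.0742
After 'pass': normaliser = 0.4·0.2428 + 0.1·0.6830 + 0.8·0.0742; P(supplier A) ≈ 0.4321, P(supplier B) ≈ 0.3038, P(supplier C) ≈ 0.2641
After 'flag': normaliser = 0.6·0.4321 + 0.9·0.3038 + 0.2·0.2641; P(supplier A) ≈ 0.4428, P(supplier B) ≈ 0.4670, P(supplier C) ≈ 0.0902

0.443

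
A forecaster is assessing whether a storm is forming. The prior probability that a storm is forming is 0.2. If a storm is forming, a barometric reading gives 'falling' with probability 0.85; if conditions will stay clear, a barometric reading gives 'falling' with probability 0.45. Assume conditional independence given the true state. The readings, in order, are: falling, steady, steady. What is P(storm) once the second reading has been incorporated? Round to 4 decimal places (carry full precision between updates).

After 'falling': P(storm) = 0.85·0.2000 / (0.85·0.2000 + 0.45·0.8000) ≈ 0.3208
After 'steady': P(storm) = 0.15·0.3208 / (0.15·0.3208 + 0.55·0.6792) ≈ 0.1141

0.1141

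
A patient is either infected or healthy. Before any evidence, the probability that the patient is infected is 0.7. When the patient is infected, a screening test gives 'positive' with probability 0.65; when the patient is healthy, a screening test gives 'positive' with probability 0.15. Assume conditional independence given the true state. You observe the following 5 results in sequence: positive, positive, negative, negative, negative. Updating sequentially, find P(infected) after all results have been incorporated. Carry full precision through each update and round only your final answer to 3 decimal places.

0.754

After 'positive': P(infected) = 0.65·0.7000 / (0.65·0.7000 + 0.15·0.3000) ≈ 0.9100
After 'positive': P(infected) = 0.65·0.9100 / (0.65·0.9100 + 0.15·0.0900) ≈ 0.9777
After 'negative': P(infected) = 0.35·0.9777 / (0.35·0.9777 + 0.85·0.0223) ≈ 0.9475
After 'negative': P(infected) = 0.35·0.9475 / (0.35·0.9475 + 0.85·0.0525) ≈ 0.8814
After 'negative': P(infected) = 0.35·0.8814 / (0.35·0.8814 + 0.85·0.1186) ≈ 0.7536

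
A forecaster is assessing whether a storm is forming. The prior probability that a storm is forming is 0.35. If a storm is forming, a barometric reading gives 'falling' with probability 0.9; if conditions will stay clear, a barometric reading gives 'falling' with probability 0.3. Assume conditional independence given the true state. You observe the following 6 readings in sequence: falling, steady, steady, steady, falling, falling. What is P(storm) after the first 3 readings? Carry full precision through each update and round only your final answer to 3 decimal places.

0.032

After 'falling': P(storm) = 0.9·0.3500 / (0.9·0.3500 + 0.3·0.6500) ≈ 0.6176
After 'steady': P(storm) = 0.1·0.6176 / (0.1·0.6176 + 0.7·0.3824) ≈ 0.1875
After 'steady': P(storm) = 0.1·0.1875 / (0.1·0.1875 + 0.7·0.8125) ≈ 0.0319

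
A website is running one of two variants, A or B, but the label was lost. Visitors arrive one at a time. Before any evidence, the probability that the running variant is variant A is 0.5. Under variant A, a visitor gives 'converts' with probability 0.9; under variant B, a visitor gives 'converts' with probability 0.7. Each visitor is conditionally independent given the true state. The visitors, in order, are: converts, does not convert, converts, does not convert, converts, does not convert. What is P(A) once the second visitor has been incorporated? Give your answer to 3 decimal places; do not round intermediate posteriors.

0.300

After 'converts': P(A) = 0.9·0.5000 / (0.9·0.5000 + 0.7·0.5000) ≈ 0.5625
After 'does not convert': P(A) = 0.1·0.5625 / (0.1·0.5625 + 0.3·0.4375) ≈ 0.3000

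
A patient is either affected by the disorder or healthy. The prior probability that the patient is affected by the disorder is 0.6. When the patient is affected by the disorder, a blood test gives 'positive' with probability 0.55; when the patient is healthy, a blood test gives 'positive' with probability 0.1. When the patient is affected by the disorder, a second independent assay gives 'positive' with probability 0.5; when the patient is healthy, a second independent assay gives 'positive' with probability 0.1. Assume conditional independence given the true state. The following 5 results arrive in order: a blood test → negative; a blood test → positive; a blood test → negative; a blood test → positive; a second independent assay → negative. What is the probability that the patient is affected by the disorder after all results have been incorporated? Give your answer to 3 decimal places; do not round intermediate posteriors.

0.863

After a blood test='negative': P(affected) = 0.45·0.6000 / (0.45·0.6000 + 0.9·0.4000) ≈ 0.4286
After a blood test='positive': P(affected) = 0.55·0.4286 / (0.55·0.4286 + 0.1·0.5714) ≈ 0.8049
After a blood test='negative': P(affected) = 0.45·0.8049 / (0.45·0.8049 + 0.9·0.1951) ≈ 0.6735
After a blood test='positive': P(affected) = 0.55·0.6735 / (0.55·0.6735 + 0.1·0.3265) ≈ 0.9190
After a second independent assay='negative': P(affected) = 0.5·0.9190 / (0.5·0.9190 + 0.9·0.0810) ≈ 0.8631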